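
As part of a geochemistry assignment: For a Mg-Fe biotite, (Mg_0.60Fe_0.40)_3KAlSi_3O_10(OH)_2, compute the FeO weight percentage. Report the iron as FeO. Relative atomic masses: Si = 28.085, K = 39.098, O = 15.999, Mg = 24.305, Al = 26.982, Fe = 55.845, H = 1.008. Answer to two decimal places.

Formula mass = 455.102 g/mol.
1.20 Fe → 1.2000 mol FeO per formula unit; M(FeO) = 71.844, so FeO mass = 86.213 g.
86.213/455.102 × 100 = 18.94 wt%.

18.94 wt%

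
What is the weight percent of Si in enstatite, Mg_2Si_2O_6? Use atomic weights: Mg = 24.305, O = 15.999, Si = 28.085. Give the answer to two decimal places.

Formula mass = 2×24.305 + 2×28.085 + 6×15.999 = 200.774 g/mol, of which 56.170 g is Si.
So Si makes up 56.170/200.774 = 0.2798 of the mass, i.e. 27.98%.

27.98 weight percent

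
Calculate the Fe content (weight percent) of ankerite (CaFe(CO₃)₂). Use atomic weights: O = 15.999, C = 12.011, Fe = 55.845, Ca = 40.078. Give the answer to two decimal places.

Molar mass of CaFe(CO₃)₂: 1·40.078 + 1·55.845 + 2·12.011 + 6·15.999 = 215.939 g/mol.
Mass of Fe per formula unit: 1 × 55.845 = 55.845 g.
Weight fraction Fe = 55.845 / 215.939 = 0.2586.

25.86 weight percent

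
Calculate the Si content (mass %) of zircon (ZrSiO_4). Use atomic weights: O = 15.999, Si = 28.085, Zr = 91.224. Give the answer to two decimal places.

15.32 mass %

Molar mass of ZrSiO_4: 1·91.224 + 1·28.085 + 4·15.999 = 183.305 g/mol.
Mass of Si per formula unit: 1 × 28.085 = 28.085 g.
Weight fraction Si = 28.085 / 183.305 = 0.1532.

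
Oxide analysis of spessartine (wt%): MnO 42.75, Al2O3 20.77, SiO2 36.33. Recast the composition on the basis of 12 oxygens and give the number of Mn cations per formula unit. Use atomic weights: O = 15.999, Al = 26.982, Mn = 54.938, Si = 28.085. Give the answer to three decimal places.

MnO: 42.75/70.937 = 0.60265 mol → 0.60265 mol Mn, 0.60265 mol O.
Al2O3: 20.77/101.961 = 0.20371 mol → 0.40742 mol Al, 0.61113 mol O.
SiO2: 36.33/60.083 = 0.60466 mol → 0.60466 mol Si, 1.20932 mol O.
Total oxygen = 2.42310 mol. Normalization factor = 12/2.42310 = 4.95233.
Mn per 12 O = 0.60265 × 4.95233 = 2.985.

2.985 Mn apfu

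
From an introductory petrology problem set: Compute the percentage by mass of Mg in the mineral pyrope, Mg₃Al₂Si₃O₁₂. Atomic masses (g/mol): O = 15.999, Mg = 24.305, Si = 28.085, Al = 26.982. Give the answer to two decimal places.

Molar mass of Mg₃Al₂Si₃O₁₂: 3·24.305 + 2·26.982 + 3·28.085 + 12·15.999 = 403.122 g/mol.
Mass of Mg per formula unit: 3 × 24.305 = 72.915 g.
Weight fraction Mg = 72.915 / 403.122 = 0.1809.

18.09 wt%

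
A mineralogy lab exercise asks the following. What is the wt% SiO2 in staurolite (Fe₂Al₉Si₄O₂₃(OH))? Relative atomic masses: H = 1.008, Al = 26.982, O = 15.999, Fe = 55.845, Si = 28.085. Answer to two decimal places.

Molar mass of Fe₂Al₉Si₄O₂₃(OH) = 2·55.845 + 9·26.982 + 4·28.085 + 24·15.999 + 1·1.008 = 851.852 g/mol.
Each formula unit contains 4 Si, equivalent to 4/1 = 4.0000 mol SiO2.
M(SiO2) = 1×28.085 + 2×15.999 = 60.083 g/mol.
Mass of SiO2 per formula unit = 4.0000 × 60.083 = 240.332 g.
SiO2 wt% = 240.332 / 851.852 × 100 = 28.21%.

28.21 wt%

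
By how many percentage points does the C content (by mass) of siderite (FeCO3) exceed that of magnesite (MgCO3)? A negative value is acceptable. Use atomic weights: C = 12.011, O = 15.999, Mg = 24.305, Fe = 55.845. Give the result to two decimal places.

First mineral: 12.011 g C in 115.853 g formula = 10.37 wt% C.
Second mineral: 12.011 g C in 84.313 g formula = 14.25 wt% C.
10.37% − 14.25% gives a difference of -3.88 percentage points.

-3.88 percentage points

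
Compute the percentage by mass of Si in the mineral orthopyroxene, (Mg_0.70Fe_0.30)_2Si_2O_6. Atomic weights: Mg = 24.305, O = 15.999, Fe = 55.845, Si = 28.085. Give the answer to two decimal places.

25.57 weight percent

M((Mg_0.70Fe_0.30)_2Si_2O_6) = 219.698 g/mol.
Si contributes 2 × 28.085 = 56.170 g per mole.
56.170/219.698 = 0.2557 → 25.57%.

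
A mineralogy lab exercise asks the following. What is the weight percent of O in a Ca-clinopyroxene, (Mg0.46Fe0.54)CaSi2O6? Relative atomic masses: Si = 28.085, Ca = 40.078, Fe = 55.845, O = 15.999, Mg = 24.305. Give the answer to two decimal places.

Formula mass = 0.46·24.305 + 0.54·55.845 + 1·40.078 + 2·28.085 + 6·15.999 = 233.579 g/mol, of which 95.994 g is O.
So O makes up 95.994/233.579 = 0.4110 of the mass, i.e. 41.10%.

41.10 weight percent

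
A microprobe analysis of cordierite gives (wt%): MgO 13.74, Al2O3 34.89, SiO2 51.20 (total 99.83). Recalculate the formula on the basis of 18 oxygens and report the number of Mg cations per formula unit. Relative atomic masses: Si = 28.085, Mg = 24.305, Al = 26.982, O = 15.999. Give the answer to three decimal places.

MgO (M=40.304): mol = 0.34091; Mg = 0.34091, O = 0.34091.
Al2O3 (M=101.961): mol = 0.34219; Al = 0.68438, O = 1.02657.
SiO2 (M=60.083): mol = 0.85215; Si = 0.85215, O = 1.70430.
ΣO = 3.07178; factor = 18/ΣO = 5.85979.
Mg apfu = 0.34091 × 5.85979 = 1.998.

1.998 Mg apfu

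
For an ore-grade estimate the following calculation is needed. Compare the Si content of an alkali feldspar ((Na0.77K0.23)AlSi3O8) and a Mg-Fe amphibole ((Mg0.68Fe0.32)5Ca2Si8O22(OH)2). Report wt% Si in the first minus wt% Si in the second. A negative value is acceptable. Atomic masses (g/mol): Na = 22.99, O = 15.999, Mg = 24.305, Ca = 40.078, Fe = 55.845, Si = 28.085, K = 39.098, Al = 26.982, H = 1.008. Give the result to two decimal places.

M((Na0.77K0.23)AlSi3O8) = 265.924 g/mol, so wt% Si = 84.255/265.924 × 100 = 31.68%.
M((Mg0.68Fe0.32)5Ca2Si8O22(OH)2) = 862.817 g/mol, so wt% Si = 224.680/862.817 × 100 = 26.04%.
31.68 − 26.04 = 5.64 pp.

5.64 percentage points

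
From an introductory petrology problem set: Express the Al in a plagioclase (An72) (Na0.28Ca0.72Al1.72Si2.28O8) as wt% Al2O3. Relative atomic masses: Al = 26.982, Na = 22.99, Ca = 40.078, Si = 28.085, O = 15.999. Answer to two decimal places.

Formula mass = 273.728 g/mol.
1.72 Al → 0.8600 mol Al2O3 per formula unit; M(Al2O3) = 101.961, so Al2O3 mass = 87.686 g.
87.686/273.728 × 100 = 32.03 wt%.

32.03 wt%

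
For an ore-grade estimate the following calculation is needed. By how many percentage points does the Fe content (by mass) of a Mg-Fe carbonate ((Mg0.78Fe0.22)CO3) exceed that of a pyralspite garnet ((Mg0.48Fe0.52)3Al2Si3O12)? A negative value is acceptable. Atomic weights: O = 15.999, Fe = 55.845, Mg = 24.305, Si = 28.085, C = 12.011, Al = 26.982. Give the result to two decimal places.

-5.80 percentage points

Fe in (Mg0.78Fe0.22)CO3: molar mass 91.252 g/mol; 0.22×55.845 = 12.286 g → 13.46 wt%.
Fe in (Mg0.48Fe0.52)3Al2Si3O12: molar mass 452.324 g/mol; 1.56×55.845 = 87.118 g → 19.26 wt%.
Difference = 13.46 − 19.26 = -5.80 percentage points.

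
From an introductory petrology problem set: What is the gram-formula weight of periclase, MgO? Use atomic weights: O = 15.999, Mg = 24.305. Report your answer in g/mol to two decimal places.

40.30 g/mol

The formula mass is the sum 1·24.305 + 1·15.999.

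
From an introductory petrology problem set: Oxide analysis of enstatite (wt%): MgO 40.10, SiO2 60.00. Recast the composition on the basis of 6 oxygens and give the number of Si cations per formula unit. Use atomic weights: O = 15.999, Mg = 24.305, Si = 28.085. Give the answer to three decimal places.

2.002 Si apfu

40.10 wt% MgO ÷ 40.304 g/mol = 0.99494 mol, giving 0.99494 Mg and 0.99494 O.
60.00 wt% SiO2 ÷ 60.083 g/mol = 0.99862 mol, giving 0.99862 Si and 1.99724 O.
Oxygen sums to 2.99218; scaling by 6/2.99218 = 2.00523 puts the formula on 6 O.
Si: 0.99862 × 2.00523 = 2.002 atoms per formula unit.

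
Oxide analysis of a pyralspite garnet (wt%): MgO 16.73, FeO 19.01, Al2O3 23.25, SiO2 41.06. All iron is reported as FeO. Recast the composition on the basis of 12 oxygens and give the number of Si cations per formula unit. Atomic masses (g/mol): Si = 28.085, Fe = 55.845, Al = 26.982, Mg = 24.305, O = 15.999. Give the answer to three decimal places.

3.003 Si apfu

16.73 wt% MgO ÷ 40.304 g/mol = 0.41510 mol, giving 0.41510 Mg and 0.41510 O.
19.01 wt% FeO ÷ 71.844 g/mol = 0.26460 mol, giving 0.26460 Fe and 0.26460 O.
23.25 wt% Al2O3 ÷ 101.961 g/mol = 0.22803 mol, giving 0.45606 Al and 0.68409 O.
41.06 wt% SiO2 ÷ 60.083 g/mol = 0.68339 mol, giving 0.68339 Si and 1.36678 O.
Oxygen sums to 2.73057; scaling by 12/2.73057 = 4.39469 puts the formula on 12 O.
Si: 0.68339 × 4.39469 = 3.003 atoms per formula unit.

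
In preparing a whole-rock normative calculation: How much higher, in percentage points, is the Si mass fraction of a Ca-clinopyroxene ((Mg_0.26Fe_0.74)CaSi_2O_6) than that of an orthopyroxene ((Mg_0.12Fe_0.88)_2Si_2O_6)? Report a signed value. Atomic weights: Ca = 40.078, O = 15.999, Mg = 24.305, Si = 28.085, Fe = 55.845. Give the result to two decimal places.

Si in (Mg_0.26Fe_0.74)CaSi_2O_6: molar mass 239.887 g/mol; 2×28.085 = 56.170 g → 23.42 wt%.
Si in (Mg_0.12Fe_0.88)_2Si_2O_6: molar mass 256.284 g/mol; 2×28.085 = 56.170 g → 21.92 wt%.
Difference = 23.42 − 21.92 = 1.50 percentage points.

1.50 percentage points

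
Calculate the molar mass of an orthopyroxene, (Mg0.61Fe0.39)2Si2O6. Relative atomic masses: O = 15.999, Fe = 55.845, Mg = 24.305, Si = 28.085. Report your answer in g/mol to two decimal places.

225.38 g/mol

The formula mass is the sum 1.22(24.305) + 0.78(55.845) + 2(28.085) + 6(15.999).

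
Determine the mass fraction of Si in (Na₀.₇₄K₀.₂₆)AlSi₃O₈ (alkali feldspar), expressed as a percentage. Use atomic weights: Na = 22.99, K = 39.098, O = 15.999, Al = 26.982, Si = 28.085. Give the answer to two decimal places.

31.63 wt%

Formula mass = 0.74×22.99 + 0.26×39.098 + 1×26.982 + 3×28.085 + 8×15.999 = 266.407 g/mol, of which 84.255 g is Si.
So Si makes up 84.255/266.407 = 0.3163 of the mass, i.e. 31.63%.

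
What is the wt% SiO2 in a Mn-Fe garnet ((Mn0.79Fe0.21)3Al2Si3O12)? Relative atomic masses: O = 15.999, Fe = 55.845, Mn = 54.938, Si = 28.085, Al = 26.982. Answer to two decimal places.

Molar mass of (Mn0.79Fe0.21)3Al2Si3O12 = 2.37·54.938 + 0.63·55.845 + 2·26.982 + 3·28.085 + 12·15.999 = 495.592 g/mol.
Each formula unit contains 3 Si, equivalent to 3/1 = 3.0000 mol SiO2.
M(SiO2) = 1×28.085 + 2×15.999 = 60.083 g/mol.
Mass of SiO2 per formula unit = 3.0000 × 60.083 = 180.249 g.
SiO2 wt% = 180.249 / 495.592 × 100 = 36.37%.

36.37 wt%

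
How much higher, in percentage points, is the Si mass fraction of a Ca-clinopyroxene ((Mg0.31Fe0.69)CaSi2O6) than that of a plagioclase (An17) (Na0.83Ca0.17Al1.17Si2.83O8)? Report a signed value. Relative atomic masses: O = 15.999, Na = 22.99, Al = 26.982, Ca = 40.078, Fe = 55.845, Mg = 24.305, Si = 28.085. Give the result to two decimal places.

Si in (Mg0.31Fe0.69)CaSi2O6: molar mass 238.310 g/mol; 2×28.085 = 56.170 g → 23.57 wt%.
Si in Na0.83Ca0.17Al1.17Si2.83O8: molar mass 264.936 g/mol; 2.83×28.085 = 79.481 g → 30.00 wt%.
Difference = 23.57 − 30.00 = -6.43 percentage points.

-6.43 percentage points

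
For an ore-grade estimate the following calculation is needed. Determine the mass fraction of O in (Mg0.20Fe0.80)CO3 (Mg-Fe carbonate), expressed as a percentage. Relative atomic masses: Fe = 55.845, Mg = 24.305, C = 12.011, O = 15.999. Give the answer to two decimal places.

Molar mass of (Mg0.20Fe0.80)CO3: 0.20*24.305 + 0.80*55.845 + 1*12.011 + 3*15.999 = 109.545 g/mol.
Mass of O per formula unit: 3 × 15.999 = 47.997 g.
Weight fraction O = 47.997 / 109.545 = 0.4381.

43.81 wt%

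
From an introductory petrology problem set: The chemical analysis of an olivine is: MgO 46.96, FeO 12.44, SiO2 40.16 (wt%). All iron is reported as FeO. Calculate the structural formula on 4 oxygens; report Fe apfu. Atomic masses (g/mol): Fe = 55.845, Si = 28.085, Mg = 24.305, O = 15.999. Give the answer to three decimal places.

46.96 wt% MgO ÷ 40.304 g/mol = 1.16514 mol, giving 1.16514 Mg and 1.16514 O.
12.44 wt% FeO ÷ 71.844 g/mol = 0.17315 mol, giving 0.17315 Fe and 0.17315 O.
40.16 wt% SiO2 ÷ 60.083 g/mol = 0.66841 mol, giving 0.66841 Si and 1.33682 O.
Oxygen sums to 2.67511; scaling by 4/2.67511 = 1.49527 puts the formula on 4 O.
Fe: 0.17315 × 1.49527 = 0.259 atoms per formula unit.

0.259 Fe apfu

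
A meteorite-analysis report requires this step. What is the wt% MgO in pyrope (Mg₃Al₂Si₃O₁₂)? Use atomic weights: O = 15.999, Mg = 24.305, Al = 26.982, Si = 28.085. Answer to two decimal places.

29.99 wt%

M(Mg₃Al₂Si₃O₁₂) = 403.122 g/mol; M(MgO) = 40.304 g/mol.
Moles MgO per formula unit = 3 Mg ÷ 1 = 3.0000.
MgO fraction = (3.0000 × 40.304) / 403.122 = 120.912/403.122 = 0.2999.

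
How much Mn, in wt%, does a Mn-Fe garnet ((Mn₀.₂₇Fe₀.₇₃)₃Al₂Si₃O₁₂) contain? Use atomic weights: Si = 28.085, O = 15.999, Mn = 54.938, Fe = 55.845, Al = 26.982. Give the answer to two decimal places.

8.95 wt%

Formula mass = 0.81×54.938 + 2.19×55.845 + 2×26.982 + 3×28.085 + 12×15.999 = 497.007 g/mol, of which 44.500 g is Mn.
So Mn makes up 44.500/497.007 = 0.0895 of the mass, i.e. 8.95%.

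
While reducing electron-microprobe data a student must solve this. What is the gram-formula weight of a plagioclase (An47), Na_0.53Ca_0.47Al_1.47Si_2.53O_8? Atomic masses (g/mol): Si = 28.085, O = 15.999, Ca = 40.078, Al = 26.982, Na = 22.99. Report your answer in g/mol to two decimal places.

269.73 g/mol

M = 0.53·22.99 + 0.47·40.078 + 1.47·26.982 + 2.53·28.085 + 8·15.999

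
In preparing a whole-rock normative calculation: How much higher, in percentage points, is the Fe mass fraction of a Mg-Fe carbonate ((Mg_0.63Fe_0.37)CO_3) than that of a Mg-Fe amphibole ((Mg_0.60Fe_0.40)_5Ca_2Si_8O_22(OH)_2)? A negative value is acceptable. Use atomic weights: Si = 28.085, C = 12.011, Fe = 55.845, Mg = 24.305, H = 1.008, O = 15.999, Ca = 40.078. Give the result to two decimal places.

8.77 percentage points

M((Mg_0.63Fe_0.37)CO_3) = 95.983 g/mol, so wt% Fe = 20.663/95.983 × 100 = 21.53%.
M((Mg_0.60Fe_0.40)_5Ca_2Si_8O_22(OH)_2) = 875.433 g/mol, so wt% Fe = 111.690/875.433 × 100 = 12.76%.
21.53 − 12.76 = 8.77 pp.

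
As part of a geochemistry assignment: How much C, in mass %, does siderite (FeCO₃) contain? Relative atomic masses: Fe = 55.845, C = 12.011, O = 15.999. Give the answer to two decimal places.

Molar mass of FeCO₃: 1·55.845 + 1·12.011 + 3·15.999 = 115.853 g/mol.
Mass of C per formula unit: 1 × 12.011 = 12.011 g.
Weight fraction C = 12.011 / 115.853 = 0.1037.

10.37 mass %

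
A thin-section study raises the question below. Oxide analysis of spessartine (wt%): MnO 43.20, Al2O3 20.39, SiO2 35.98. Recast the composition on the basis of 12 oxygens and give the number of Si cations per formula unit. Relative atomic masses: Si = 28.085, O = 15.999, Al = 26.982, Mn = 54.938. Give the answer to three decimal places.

2.986 Si apfu

MnO (M=70.937): mol = 0.60899; Mn = 0.60899, O = 0.60899.
Al2O3 (M=101.961): mol = 0.19998; Al = 0.39996, O = 0.59994.
SiO2 (M=60.083): mol = 0.59884; Si = 0.59884, O = 1.19768.
ΣO = 2.40661; factor = 12/ΣO = 4.98627.
Si apfu = 0.59884 × 4.98627 = 2.986.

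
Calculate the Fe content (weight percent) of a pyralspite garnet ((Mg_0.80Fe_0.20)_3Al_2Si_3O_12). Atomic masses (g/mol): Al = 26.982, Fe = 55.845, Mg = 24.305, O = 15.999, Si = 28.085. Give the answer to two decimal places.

Molar mass of (Mg_0.80Fe_0.20)_3Al_2Si_3O_12: 2.40·24.305 + 0.60·55.845 + 2·26.982 + 3·28.085 + 12·15.999 = 422.046 g/mol.
Mass of Fe per formula unit: 0.60 × 55.845 = 33.507 g.
Weight fraction Fe = 33.507 / 422.046 = 0.0794.

7.94 weight percent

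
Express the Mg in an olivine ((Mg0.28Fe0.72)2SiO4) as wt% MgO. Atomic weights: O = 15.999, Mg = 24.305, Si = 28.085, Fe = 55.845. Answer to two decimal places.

12.13 wt%

M((Mg0.28Fe0.72)2SiO4) = 186.109 g/mol; M(MgO) = 40.304 g/mol.
Moles MgO per formula unit = 0.56 Mg ÷ 1 = 0.5600.
MgO fraction = (0.5600 × 40.304) / 186.109 = 22.570/186.109 = 0.1213.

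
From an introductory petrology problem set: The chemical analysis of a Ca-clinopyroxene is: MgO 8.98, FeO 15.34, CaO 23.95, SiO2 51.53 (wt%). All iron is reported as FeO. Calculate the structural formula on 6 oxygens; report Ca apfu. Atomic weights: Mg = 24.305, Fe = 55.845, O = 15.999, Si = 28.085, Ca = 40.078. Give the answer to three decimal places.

8.98 wt% MgO ÷ 40.304 g/mol = 0.22281 mol, giving 0.22281 Mg and 0.22281 O.
15.34 wt% FeO ÷ 71.844 g/mol = 0.21352 mol, giving 0.21352 Fe and 0.21352 O.
23.95 wt% CaO ÷ 56.077 g/mol = 0.42709 mol, giving 0.42709 Ca and 0.42709 O.
51.53 wt% SiO2 ÷ 60.083 g/mol = 0.85765 mol, giving 0.85765 Si and 1.71530 O.
Oxygen sums to 2.57872; scaling by 6/2.57872 = 2.32674 puts the formula on 6 O.
Ca: 0.42709 × 2.32674 = 0.994 atoms per formula unit.

0.994 Ca apfu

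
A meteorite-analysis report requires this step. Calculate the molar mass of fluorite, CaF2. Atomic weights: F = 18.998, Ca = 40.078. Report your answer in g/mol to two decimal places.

The formula mass is the sum 1*40.078 + 2*18.998.

78.07 g/mol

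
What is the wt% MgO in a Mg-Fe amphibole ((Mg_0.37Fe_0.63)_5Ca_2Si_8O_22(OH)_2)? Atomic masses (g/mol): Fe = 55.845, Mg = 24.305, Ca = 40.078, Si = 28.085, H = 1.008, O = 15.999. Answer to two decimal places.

Formula mass = 911.704 g/mol.
1.85 Mg → 1.8500 mol MgO per formula unit; M(MgO) = 40.304, so MgO mass = 74.562 g.
74.562/911.704 × 100 = 8.18 wt%.

8.18 wt%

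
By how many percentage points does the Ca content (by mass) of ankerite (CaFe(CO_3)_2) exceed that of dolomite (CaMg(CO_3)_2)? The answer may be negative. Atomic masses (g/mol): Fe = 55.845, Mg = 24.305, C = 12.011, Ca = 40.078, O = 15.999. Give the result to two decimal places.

M(CaFe(CO_3)_2) = 215.939 g/mol, so wt% Ca = 40.078/215.939 × 100 = 18.56%.
M(CaMg(CO_3)_2) = 184.399 g/mol, so wt% Ca = 40.078/184.399 × 100 = 21.73%.
18.56 − 21.73 = -3.17 pp.

-3.17 percentage points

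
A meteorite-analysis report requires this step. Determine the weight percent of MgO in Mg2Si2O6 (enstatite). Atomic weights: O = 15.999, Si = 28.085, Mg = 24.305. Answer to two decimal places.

Formula mass = 200.774 g/mol.
2 Mg → 2.0000 mol MgO per formula unit; M(MgO) = 40.304, so MgO mass = 80.608 g.
80.608/200.774 × 100 = 40.15 wt%.

40.15 wt%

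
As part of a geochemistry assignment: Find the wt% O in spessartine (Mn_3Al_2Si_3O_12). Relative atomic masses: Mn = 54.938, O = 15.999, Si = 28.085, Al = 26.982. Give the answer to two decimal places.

38.78 wt%

M(Mn_3Al_2Si_3O_12) = 495.021 g/mol.
O contributes 12 × 15.999 = 191.988 g per mole.
191.988/495.021 = 0.3878 → 38.78%.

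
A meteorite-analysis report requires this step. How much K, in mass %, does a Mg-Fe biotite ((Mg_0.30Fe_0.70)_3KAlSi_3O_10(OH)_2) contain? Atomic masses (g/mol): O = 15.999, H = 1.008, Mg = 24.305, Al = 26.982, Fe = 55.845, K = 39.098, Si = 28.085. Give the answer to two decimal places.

Molar mass of (Mg_0.30Fe_0.70)_3KAlSi_3O_10(OH)_2: 0.90·24.305 + 2.10·55.845 + 1·39.098 + 1·26.982 + 3·28.085 + 12·15.999 + 2·1.008 = 483.488 g/mol.
Mass of K per formula unit: 1 × 39.098 = 39.098 g.
Weight fraction K = 39.098 / 483.488 = 0.0809.

8.09 mass %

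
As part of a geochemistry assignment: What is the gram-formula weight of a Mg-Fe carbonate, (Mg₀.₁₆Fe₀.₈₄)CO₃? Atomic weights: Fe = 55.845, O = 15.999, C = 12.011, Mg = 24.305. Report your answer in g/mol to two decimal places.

The formula mass is the sum 0.16*24.305 + 0.84*55.845 + 1*12.011 + 3*15.999.

110.81 g/mol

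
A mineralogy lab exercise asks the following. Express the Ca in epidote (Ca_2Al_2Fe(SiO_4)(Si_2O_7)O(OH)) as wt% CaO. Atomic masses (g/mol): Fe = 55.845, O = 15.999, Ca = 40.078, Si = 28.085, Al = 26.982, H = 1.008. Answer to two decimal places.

23.21 wt%

Molar mass of Ca_2Al_2Fe(SiO_4)(Si_2O_7)O(OH) = 2×40.078 + 2×26.982 + 1×55.845 + 3×28.085 + 13×15.999 + 1×1.008 = 483.215 g/mol.
Each formula unit contains 2 Ca, equivalent to 2/1 = 2.0000 mol CaO.
M(CaO) = 1×40.078 + 1×15.999 = 56.077 g/mol.
Mass of CaO per formula unit = 2.0000 × 56.077 = 112.154 g.
CaO wt% = 112.154 / 483.215 × 100 = 23.21%.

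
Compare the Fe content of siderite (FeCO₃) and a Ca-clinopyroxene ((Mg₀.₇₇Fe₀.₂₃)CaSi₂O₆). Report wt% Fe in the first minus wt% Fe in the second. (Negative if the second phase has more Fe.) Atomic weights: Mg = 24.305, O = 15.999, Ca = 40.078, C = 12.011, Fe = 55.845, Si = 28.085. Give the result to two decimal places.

42.46 percentage points

M(FeCO₃) = 115.853 g/mol, so wt% Fe = 55.845/115.853 × 100 = 48.20%.
M((Mg₀.₇₇Fe₀.₂₃)CaSi₂O₆) = 223.801 g/mol, so wt% Fe = 12.844/223.801 × 100 = 5.74%.
48.20 − 5.74 = 42.46 pp.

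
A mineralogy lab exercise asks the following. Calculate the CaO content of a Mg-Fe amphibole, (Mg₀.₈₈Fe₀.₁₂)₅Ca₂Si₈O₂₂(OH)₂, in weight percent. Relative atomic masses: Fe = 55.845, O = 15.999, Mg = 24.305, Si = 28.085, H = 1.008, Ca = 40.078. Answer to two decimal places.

13.49 wt%

Formula mass = 831.277 g/mol.
2 Ca → 2.0000 mol CaO per formula unit; M(CaO) = 56.077, so CaO mass = 112.154 g.
112.154/831.277 × 100 = 13.49 wt%.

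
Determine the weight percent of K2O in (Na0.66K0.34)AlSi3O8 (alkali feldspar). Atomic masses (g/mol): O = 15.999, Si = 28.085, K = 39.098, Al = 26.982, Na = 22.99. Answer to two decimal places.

Formula mass = 267.696 g/mol.
0.34 K → 0.1700 mol K2O per formula unit; M(K2O) = 94.195, so K2O mass = 16.013 g.
16.013/267.696 × 100 = 5.98 wt%.

5.98 wt%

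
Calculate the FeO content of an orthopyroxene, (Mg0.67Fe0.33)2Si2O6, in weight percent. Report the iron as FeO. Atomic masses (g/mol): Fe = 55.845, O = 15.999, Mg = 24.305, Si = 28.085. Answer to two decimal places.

M((Mg0.67Fe0.33)2Si2O6) = 221.590 g/mol; M(FeO) = 71.844 g/mol.
Moles FeO per formula unit = 0.66 Fe ÷ 1 = 0.6600.
FeO fraction = (0.6600 × 71.844) / 221.590 = 47.417/221.590 = 0.2140.

21.40 wt%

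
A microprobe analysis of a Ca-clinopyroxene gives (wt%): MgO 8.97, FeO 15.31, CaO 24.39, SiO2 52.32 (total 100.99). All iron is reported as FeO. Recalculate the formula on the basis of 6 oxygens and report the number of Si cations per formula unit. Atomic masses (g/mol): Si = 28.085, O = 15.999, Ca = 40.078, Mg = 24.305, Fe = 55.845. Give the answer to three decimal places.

2.000 Si apfu

MgO: 8.97/40.304 = 0.22256 mol → 0.22256 mol Mg, 0.22256 mol O.
FeO: 15.31/71.844 = 0.21310 mol → 0.21310 mol Fe, 0.21310 mol O.
CaO: 24.39/56.077 = 0.43494 mol → 0.43494 mol Ca, 0.43494 mol O.
SiO2: 52.32/60.083 = 0.87080 mol → 0.87080 mol Si, 1.74160 mol O.
Total oxygen = 2.61220 mol. Normalization factor = 6/2.61220 = 2.29691.
Si per 6 O = 0.87080 × 2.29691 = 2.000.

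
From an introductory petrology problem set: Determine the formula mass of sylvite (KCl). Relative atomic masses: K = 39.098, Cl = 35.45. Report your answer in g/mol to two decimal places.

M = 1(39.098) + 1(35.45)

74.55 g/mol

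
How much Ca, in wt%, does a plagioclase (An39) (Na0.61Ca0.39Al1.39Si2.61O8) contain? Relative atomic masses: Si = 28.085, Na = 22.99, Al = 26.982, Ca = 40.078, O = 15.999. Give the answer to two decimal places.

5.82 wt%

Molar mass of Na0.61Ca0.39Al1.39Si2.61O8: 0.61*22.99 + 0.39*40.078 + 1.39*26.982 + 2.61*28.085 + 8*15.999 = 268.453 g/mol.
Mass of Ca per formula unit: 0.39 × 40.078 = 15.630 g.
Weight fraction Ca = 15.630 / 268.453 = 0.0582.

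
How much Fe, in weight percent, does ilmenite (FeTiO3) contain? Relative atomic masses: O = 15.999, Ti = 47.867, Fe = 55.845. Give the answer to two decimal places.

M(FeTiO3) = 151.709 g/mol.
Fe contributes 1 × 55.845 = 55.845 g per mole.
55.845/151.709 = 0.3681 → 36.81%.

36.81 weight percent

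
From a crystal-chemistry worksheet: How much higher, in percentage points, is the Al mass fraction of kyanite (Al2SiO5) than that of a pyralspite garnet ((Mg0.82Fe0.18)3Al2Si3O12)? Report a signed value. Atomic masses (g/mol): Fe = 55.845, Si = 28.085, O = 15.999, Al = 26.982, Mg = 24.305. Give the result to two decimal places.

20.46 percentage points

Al in Al2SiO5: molar mass 162.044 g/mol; 2×26.982 = 53.964 g → 33.30 wt%.
Al in (Mg0.82Fe0.18)3Al2Si3O12: molar mass 420.154 g/mol; 2×26.982 = 53.964 g → 12.84 wt%.
Difference = 33.30 − 12.84 = 20.46 percentage points.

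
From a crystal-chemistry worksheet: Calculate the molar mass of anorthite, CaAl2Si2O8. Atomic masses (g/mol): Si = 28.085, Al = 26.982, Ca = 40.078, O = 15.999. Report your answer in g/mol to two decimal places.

M = 1*40.078 + 2*26.982 + 2*28.085 + 8*15.999

278.20 g/mol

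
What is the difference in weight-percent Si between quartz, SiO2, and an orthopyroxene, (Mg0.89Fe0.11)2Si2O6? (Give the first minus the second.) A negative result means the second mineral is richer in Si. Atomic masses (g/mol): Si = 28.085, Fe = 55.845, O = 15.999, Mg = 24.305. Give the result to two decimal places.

M(SiO2) = 60.083 g/mol, so wt% Si = 28.085/60.083 × 100 = 46.74%.
M((Mg0.89Fe0.11)2Si2O6) = 207.713 g/mol, so wt% Si = 56.170/207.713 × 100 = 27.04%.
46.74 − 27.04 = 19.70 pp.

19.70 percentage points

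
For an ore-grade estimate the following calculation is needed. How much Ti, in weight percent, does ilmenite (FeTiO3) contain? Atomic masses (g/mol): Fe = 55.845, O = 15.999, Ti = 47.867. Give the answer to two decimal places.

Formula mass = 1*55.845 + 1*47.867 + 3*15.999 = 151.709 g/mol, of which 47.867 g is Ti.
So Ti makes up 47.867/151.709 = 0.3155 of the mass, i.e. 31.55%.

31.55 weight percent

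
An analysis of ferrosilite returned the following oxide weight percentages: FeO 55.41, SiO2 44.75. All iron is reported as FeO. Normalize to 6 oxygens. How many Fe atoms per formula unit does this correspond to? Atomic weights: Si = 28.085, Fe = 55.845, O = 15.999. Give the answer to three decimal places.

2.047 Fe apfu

FeO: 55.41/71.844 = 0.77125 mol → 0.77125 mol Fe, 0.77125 mol O.
SiO2: 44.75/60.083 = 0.74480 mol → 0.74480 mol Si, 1.48960 mol O.
Total oxygen = 2.26085 mol. Normalization factor = 6/2.26085 = 2.65387.
Fe per 6 O = 0.77125 × 2.65387 = 2.047.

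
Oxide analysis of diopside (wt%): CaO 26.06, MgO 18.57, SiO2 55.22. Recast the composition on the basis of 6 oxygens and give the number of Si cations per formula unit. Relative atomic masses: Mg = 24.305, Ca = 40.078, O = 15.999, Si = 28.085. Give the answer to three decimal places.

26.06 wt% CaO ÷ 56.077 g/mol = 0.46472 mol, giving 0.46472 Ca and 0.46472 O.
18.57 wt% MgO ÷ 40.304 g/mol = 0.46075 mol, giving 0.46075 Mg and 0.46075 O.
55.22 wt% SiO2 ÷ 60.083 g/mol = 0.91906 mol, giving 0.91906 Si and 1.83812 O.
Oxygen sums to 2.76359; scaling by 6/2.76359 = 2.17109 puts the formula on 6 O.
Si: 0.91906 × 2.17109 = 1.995 atoms per formula unit.

1.995 Si apfu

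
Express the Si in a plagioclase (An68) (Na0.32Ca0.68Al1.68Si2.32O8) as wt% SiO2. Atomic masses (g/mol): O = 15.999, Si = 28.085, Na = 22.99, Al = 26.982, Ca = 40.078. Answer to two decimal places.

51.04 wt%

M(Na0.32Ca0.68Al1.68Si2.32O8) = 273.089 g/mol; M(SiO2) = 60.083 g/mol.
Moles SiO2 per formula unit = 2.32 Si ÷ 1 = 2.3200.
SiO2 fraction = (2.3200 × 60.083) / 273.089 = 139.393/273.089 = 0.5104.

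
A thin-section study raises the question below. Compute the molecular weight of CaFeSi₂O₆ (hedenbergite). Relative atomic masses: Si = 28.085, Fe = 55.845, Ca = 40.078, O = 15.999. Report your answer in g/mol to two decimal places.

M = 1*40.078 + 1*55.845 + 2*28.085 + 6*15.999

248.09 g/mol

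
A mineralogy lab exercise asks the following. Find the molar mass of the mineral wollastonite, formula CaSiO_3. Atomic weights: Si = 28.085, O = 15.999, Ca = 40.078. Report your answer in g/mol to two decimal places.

The formula mass is the sum 1·40.078 + 1·28.085 + 3·15.999.

116.16 g/mol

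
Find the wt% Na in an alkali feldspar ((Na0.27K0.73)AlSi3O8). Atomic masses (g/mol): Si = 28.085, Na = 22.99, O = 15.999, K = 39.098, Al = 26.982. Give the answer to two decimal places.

Formula mass = 0.27*22.99 + 0.73*39.098 + 1*26.982 + 3*28.085 + 8*15.999 = 273.978 g/mol, of which 6.207 g is Na.
So Na makes up 6.207/273.978 = 0.0227 of the mass, i.e. 2.27%.

2.27 mass %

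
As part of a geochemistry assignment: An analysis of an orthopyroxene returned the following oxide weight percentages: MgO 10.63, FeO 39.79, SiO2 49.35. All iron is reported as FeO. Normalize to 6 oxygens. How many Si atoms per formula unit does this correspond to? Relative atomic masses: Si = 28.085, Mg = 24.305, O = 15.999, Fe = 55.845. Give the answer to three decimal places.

MgO (M=40.304): mol = 0.26375; Mg = 0.26375, O = 0.26375.
FeO (M=71.844): mol = 0.55384; Fe = 0.55384, O = 0.55384.
SiO2 (M=60.083): mol = 0.82136; Si = 0.82136, O = 1.64272.
ΣO = 2.46031; factor = 6/ΣO = 2.43872.
Si apfu = 0.82136 × 2.43872 = 2.003.

2.003 Si apfu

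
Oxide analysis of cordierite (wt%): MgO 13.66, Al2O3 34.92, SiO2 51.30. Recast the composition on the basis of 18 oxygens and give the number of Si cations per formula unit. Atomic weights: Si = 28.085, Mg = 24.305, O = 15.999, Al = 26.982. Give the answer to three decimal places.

5.000 Si apfu

13.66 wt% MgO ÷ 40.304 g/mol = 0.33892 mol, giving 0.33892 Mg and 0.33892 O.
34.92 wt% Al2O3 ÷ 101.961 g/mol = 0.34248 mol, giving 0.68496 Al and 1.02744 O.
51.30 wt% SiO2 ÷ 60.083 g/mol = 0.85382 mol, giving 0.85382 Si and 1.70764 O.
Oxygen sums to 3.07400; scaling by 18/3.07400 = 5.85556 puts the formula on 18 O.
Si: 0.85382 × 5.85556 = 5.000 atoms per formula unit.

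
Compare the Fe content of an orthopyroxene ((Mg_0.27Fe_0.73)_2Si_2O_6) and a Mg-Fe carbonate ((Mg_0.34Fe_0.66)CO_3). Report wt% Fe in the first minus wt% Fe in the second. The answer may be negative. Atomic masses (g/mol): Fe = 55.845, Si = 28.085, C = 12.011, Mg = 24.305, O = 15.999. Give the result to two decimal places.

-2.03 percentage points

First mineral: 81.534 g Fe in 246.822 g formula = 33.03 wt% Fe.
Second mineral: 36.858 g Fe in 105.129 g formula = 35.06 wt% Fe.
33.03% − 35.06% gives a difference of -2.03 percentage points.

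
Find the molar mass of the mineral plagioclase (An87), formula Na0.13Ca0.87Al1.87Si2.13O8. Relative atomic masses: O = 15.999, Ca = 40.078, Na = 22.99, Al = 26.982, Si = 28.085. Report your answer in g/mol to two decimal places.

276.13 g/mol

M = 0.13(22.99) + 0.87(40.078) + 1.87(26.982) + 2.13(28.085) + 8(15.999)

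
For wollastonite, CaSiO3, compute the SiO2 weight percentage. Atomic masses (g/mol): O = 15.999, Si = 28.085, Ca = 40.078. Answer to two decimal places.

51.72 wt%

Formula mass = 116.160 g/mol.
1 Si → 1.0000 mol SiO2 per formula unit; M(SiO2) = 60.083, so SiO2 mass = 60.083 g.
60.083/116.160 × 100 = 51.72 wt%.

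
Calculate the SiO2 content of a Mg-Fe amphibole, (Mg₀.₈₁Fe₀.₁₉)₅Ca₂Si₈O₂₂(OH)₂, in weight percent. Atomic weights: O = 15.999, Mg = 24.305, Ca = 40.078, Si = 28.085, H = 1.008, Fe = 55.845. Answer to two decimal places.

57.06 wt%

Formula mass = 842.316 g/mol.
8 Si → 8.0000 mol SiO2 per formula unit; M(SiO2) = 60.083, so SiO2 mass = 480.664 g.
480.664/842.316 × 100 = 57.06 wt%.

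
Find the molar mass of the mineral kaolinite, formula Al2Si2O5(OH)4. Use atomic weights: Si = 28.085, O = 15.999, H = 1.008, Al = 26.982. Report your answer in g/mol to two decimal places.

M = 2·26.982 + 2·28.085 + 9·15.999 + 4·1.008

258.16 g/mol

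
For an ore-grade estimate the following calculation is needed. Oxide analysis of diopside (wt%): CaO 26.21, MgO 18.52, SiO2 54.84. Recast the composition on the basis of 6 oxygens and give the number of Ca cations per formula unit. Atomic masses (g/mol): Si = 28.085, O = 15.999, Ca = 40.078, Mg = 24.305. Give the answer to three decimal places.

CaO: 26.21/56.077 = 0.46739 mol → 0.46739 mol Ca, 0.46739 mol O.
MgO: 18.52/40.304 = 0.45951 mol → 0.45951 mol Mg, 0.45951 mol O.
SiO2: 54.84/60.083 = 0.91274 mol → 0.91274 mol Si, 1.82548 mol O.
Total oxygen = 2.75238 mol. Normalization factor = 6/2.75238 = 2.17993.
Ca per 6 O = 0.46739 × 2.17993 = 1.019.

1.019 Ca apfu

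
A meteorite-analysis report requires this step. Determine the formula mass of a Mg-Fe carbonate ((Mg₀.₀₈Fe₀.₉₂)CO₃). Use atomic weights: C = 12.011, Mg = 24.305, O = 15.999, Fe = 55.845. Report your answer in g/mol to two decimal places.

113.33 g/mol

Mg: 0.08 × 24.305 = 1.9444
Fe: 0.92 × 55.845 = 51.3774
C: 1 × 12.011 = 12.0110
O: 3 × 15.999 = 47.9970
Summing the contributions gives the formula mass.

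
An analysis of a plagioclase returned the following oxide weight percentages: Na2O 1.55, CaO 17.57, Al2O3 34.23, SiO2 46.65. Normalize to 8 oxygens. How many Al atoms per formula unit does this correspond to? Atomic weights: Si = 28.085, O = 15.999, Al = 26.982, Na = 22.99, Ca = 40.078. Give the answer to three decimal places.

1.55 wt% Na2O ÷ 61.979 g/mol = 0.02501 mol, giving 0.05002 Na and 0.02501 O.
17.57 wt% CaO ÷ 56.077 g/mol = 0.31332 mol, giving 0.31332 Ca and 0.31332 O.
34.23 wt% Al2O3 ÷ 101.961 g/mol = 0.33572 mol, giving 0.67144 Al and 1.00716 O.
46.65 wt% SiO2 ÷ 60.083 g/mol = 0.77643 mol, giving 0.77643 Si and 1.55286 O.
Oxygen sums to 2.89835; scaling by 8/2.89835 = 2.76019 puts the formula on 8 O.
Al: 0.67144 × 2.76019 = 1.853 atoms per formula unit.

1.853 Al apfu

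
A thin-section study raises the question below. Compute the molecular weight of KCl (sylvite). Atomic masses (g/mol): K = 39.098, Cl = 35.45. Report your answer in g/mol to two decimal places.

The formula mass is the sum 1*39.098 + 1*35.45.

74.55 g/mol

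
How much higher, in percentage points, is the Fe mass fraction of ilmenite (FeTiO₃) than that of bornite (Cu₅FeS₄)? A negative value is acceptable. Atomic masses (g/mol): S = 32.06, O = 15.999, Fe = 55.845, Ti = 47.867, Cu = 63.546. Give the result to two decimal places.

25.68 percentage points

M(FeTiO₃) = 151.709 g/mol, so wt% Fe = 55.845/151.709 × 100 = 36.81%.
M(Cu₅FeS₄) = 501.815 g/mol, so wt% Fe = 55.845/501.815 × 100 = 11.13%.
36.81 − 11.13 = 25.68 pp.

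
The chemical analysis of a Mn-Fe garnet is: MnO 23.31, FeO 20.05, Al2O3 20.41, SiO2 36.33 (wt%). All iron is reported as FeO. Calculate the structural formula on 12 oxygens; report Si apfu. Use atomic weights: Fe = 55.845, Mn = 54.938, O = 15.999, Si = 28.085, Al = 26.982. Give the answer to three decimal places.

3.001 Si apfu

23.31 wt% MnO ÷ 70.937 g/mol = 0.32860 mol, giving 0.32860 Mn and 0.32860 O.
20.05 wt% FeO ÷ 71.844 g/mol = 0.27908 mol, giving 0.27908 Fe and 0.27908 O.
20.41 wt% Al2O3 ÷ 101.961 g/mol = 0.20017 mol, giving 0.40034 Al and 0.60051 O.
36.33 wt% SiO2 ÷ 60.083 g/mol = 0.60466 mol, giving 0.60466 Si and 1.20932 O.
Oxygen sums to 2.41751; scaling by 12/2.41751 = 4.96379 puts the formula on 12 O.
Si: 0.60466 × 4.96379 = 3.001 atoms per formula unit.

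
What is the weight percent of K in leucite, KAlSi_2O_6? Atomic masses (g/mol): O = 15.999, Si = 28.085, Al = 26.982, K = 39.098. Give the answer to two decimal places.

17.91 mass %

Molar mass of KAlSi_2O_6: 1*39.098 + 1*26.982 + 2*28.085 + 6*15.999 = 218.244 g/mol.
Mass of K per formula unit: 1 × 39.098 = 39.098 g.
Weight fraction K = 39.098 / 218.244 = 0.1791.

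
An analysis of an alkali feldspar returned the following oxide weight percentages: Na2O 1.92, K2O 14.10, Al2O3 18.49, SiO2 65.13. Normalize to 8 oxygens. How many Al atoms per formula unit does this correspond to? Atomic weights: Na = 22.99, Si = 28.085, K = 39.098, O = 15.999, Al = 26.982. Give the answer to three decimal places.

Na2O: 1.92/61.979 = 0.03098 mol → 0.06196 mol Na, 0.03098 mol O.
K2O: 14.10/94.195 = 0.14969 mol → 0.29938 mol K, 0.14969 mol O.
Al2O3: 18.49/101.961 = 0.18134 mol → 0.36268 mol Al, 0.54402 mol O.
SiO2: 65.13/60.083 = 1.08400 mol → 1.08400 mol Si, 2.16800 mol O.
Total oxygen = 2.89269 mol. Normalization factor = 8/2.89269 = 2.76559.
Al per 8 O = 0.36268 × 2.76559 = 1.003.

1.003 Al apfu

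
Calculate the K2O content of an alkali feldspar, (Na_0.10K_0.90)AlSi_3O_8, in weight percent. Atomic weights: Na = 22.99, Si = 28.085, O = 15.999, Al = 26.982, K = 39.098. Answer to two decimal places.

Molar mass of (Na_0.10K_0.90)AlSi_3O_8 = 0.10*22.99 + 0.90*39.098 + 1*26.982 + 3*28.085 + 8*15.999 = 276.716 g/mol.
Each formula unit contains 0.90 K, equivalent to 0.90/2 = 0.4500 mol K2O.
M(K2O) = 2×39.098 + 1×15.999 = 94.195 g/mol.
Mass of K2O per formula unit = 0.4500 × 94.195 = 42.388 g.
K2O wt% = 42.388 / 276.716 × 100 = 15.32%.

15.32 wt%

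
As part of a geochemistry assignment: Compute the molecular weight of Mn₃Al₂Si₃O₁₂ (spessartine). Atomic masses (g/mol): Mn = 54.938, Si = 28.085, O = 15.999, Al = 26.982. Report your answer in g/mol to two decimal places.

495.02 g/mol

M = 3*54.938 + 2*26.982 + 3*28.085 + 12*15.999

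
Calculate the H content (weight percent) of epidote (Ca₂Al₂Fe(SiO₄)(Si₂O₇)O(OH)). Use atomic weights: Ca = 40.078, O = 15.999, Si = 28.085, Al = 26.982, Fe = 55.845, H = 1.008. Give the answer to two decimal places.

0.21 weight percent

Molar mass of Ca₂Al₂Fe(SiO₄)(Si₂O₇)O(OH): 2×40.078 + 2×26.982 + 1×55.845 + 3×28.085 + 13×15.999 + 1×1.008 = 483.215 g/mol.
Mass of H per formula unit: 1 × 1.008 = 1.008 g.
Weight fraction H = 1.008 / 483.215 = 0.0021.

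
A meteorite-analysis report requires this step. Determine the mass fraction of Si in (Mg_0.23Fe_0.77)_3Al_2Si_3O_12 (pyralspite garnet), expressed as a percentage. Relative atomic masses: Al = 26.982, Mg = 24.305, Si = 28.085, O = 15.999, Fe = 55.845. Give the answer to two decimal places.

17.70 wt%

Molar mass of (Mg_0.23Fe_0.77)_3Al_2Si_3O_12: 0.69×24.305 + 2.31×55.845 + 2×26.982 + 3×28.085 + 12×15.999 = 475.979 g/mol.
Mass of Si per formula unit: 3 × 28.085 = 84.255 g.
Weight fraction Si = 84.255 / 475.979 = 0.1770.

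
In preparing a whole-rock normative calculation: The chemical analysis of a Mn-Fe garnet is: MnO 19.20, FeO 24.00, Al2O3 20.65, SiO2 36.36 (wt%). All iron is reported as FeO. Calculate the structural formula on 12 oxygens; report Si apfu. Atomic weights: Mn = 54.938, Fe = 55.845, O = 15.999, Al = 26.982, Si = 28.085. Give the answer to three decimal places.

2.998 Si apfu

MnO: 19.20/70.937 = 0.27066 mol → 0.27066 mol Mn, 0.27066 mol O.
FeO: 24.00/71.844 = 0.33406 mol → 0.33406 mol Fe, 0.33406 mol O.
Al2O3: 20.65/101.961 = 0.20253 mol → 0.40506 mol Al, 0.60759 mol O.
SiO2: 36.36/60.083 = 0.60516 mol → 0.60516 mol Si, 1.21032 mol O.
Total oxygen = 2.42263 mol. Normalization factor = 12/2.42263 = 4.95329.
Si per 12 O = 0.60516 × 4.95329 = 2.998.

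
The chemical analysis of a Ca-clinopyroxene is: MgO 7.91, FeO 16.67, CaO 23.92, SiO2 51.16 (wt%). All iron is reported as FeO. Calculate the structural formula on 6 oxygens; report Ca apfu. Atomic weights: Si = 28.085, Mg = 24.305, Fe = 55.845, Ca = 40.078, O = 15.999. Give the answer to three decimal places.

7.91 wt% MgO ÷ 40.304 g/mol = 0.19626 mol, giving 0.19626 Mg and 0.19626 O.
16.67 wt% FeO ÷ 71.844 g/mol = 0.23203 mol, giving 0.23203 Fe and 0.23203 O.
23.92 wt% CaO ÷ 56.077 g/mol = 0.42656 mol, giving 0.42656 Ca and 0.42656 O.
51.16 wt% SiO2 ÷ 60.083 g/mol = 0.85149 mol, giving 0.85149 Si and 1.70298 O.
Oxygen sums to 2.55783; scaling by 6/2.55783 = 2.34574 puts the formula on 6 O.
Ca: 0.42656 × 2.34574 = 1.001 atoms per formula unit.

1.001 Ca apfu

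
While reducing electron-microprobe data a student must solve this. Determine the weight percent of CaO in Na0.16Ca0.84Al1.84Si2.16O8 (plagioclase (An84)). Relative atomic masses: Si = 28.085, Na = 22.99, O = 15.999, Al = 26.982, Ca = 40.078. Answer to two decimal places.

Molar mass of Na0.16Ca0.84Al1.84Si2.16O8 = 0.16×22.99 + 0.84×40.078 + 1.84×26.982 + 2.16×28.085 + 8×15.999 = 275.646 g/mol.
Each formula unit contains 0.84 Ca, equivalent to 0.84/1 = 0.8400 mol CaO.
M(CaO) = 1×40.078 + 1×15.999 = 56.077 g/mol.
Mass of CaO per formula unit = 0.8400 × 56.077 = 47.105 g.
CaO wt% = 47.105 / 275.646 × 100 = 17.09%.

17.09 wt%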